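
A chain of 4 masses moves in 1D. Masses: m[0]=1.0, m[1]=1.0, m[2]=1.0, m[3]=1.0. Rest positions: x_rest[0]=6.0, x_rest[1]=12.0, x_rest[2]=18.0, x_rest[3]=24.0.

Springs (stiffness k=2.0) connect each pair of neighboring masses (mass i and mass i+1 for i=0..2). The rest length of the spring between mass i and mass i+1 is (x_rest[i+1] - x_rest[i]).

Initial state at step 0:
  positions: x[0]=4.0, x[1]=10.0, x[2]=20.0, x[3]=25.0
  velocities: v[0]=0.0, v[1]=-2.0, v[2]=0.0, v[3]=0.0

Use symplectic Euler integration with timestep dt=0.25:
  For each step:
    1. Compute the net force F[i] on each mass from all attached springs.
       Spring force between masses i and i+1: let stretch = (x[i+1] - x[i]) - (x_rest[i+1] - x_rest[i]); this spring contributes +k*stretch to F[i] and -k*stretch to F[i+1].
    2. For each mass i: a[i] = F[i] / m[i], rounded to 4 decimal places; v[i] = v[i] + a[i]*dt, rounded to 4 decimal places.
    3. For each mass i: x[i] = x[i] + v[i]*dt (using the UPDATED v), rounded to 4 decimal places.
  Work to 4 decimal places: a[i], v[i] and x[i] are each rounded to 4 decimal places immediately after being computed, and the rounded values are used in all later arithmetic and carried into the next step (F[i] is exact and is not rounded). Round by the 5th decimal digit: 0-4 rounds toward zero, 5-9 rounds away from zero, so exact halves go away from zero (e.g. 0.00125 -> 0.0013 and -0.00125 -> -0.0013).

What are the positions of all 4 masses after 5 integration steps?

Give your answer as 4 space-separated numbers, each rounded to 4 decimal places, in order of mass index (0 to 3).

Step 0: x=[4.0000 10.0000 20.0000 25.0000] v=[0.0000 -2.0000 0.0000 0.0000]
Step 1: x=[4.0000 10.0000 19.3750 25.1250] v=[0.0000 0.0000 -2.5000 0.5000]
Step 2: x=[4.0000 10.4219 18.2969 25.2813] v=[0.0000 1.6875 -4.3125 0.6250]
Step 3: x=[4.0528 11.0254 17.1075 25.3145] v=[0.2110 2.4141 -4.7578 0.1328]
Step 4: x=[4.2271 11.5176 16.1837 25.0718] v=[0.6973 1.9689 -3.6954 -0.9707]
Step 5: x=[4.5628 11.6818 15.7876 24.4681] v=[1.3426 0.6567 -1.5844 -2.4148]

Answer: 4.5628 11.6818 15.7876 24.4681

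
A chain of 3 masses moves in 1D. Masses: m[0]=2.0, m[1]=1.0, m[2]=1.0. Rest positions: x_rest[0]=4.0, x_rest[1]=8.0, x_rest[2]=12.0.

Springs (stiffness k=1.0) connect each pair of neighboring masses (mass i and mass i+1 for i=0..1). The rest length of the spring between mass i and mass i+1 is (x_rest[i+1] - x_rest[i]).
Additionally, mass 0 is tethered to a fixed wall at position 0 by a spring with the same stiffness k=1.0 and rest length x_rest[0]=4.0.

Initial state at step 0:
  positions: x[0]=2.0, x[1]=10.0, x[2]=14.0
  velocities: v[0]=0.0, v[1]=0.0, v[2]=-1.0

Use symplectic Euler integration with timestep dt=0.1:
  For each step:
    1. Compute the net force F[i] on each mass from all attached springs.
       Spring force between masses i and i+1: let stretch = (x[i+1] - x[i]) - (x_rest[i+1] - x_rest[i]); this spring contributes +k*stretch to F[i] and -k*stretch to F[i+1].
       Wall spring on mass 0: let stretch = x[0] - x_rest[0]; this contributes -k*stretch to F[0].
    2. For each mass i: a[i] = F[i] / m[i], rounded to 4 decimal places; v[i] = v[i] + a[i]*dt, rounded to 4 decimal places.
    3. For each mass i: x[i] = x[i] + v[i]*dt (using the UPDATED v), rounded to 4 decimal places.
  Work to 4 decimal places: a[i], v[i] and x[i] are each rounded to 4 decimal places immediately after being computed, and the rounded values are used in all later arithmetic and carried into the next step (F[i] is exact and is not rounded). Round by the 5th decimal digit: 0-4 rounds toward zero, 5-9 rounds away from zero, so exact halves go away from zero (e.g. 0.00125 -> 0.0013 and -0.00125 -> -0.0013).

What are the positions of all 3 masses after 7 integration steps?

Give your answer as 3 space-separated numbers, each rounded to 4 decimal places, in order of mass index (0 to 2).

Answer: 2.7786 8.9599 13.3062

Derivation:
Step 0: x=[2.0000 10.0000 14.0000] v=[0.0000 0.0000 -1.0000]
Step 1: x=[2.0300 9.9600 13.9000] v=[0.3000 -0.4000 -1.0000]
Step 2: x=[2.0895 9.8801 13.8006] v=[0.5950 -0.7990 -0.9940]
Step 3: x=[2.1775 9.7615 13.7020] v=[0.8801 -1.1860 -0.9861]
Step 4: x=[2.2925 9.6065 13.6040] v=[1.1504 -1.5504 -0.9802]
Step 5: x=[2.4327 9.4183 13.5060] v=[1.4015 -1.8821 -0.9800]
Step 6: x=[2.5956 9.2011 13.4071] v=[1.6292 -2.1719 -0.9888]
Step 7: x=[2.7786 8.9599 13.3062] v=[1.8297 -2.4119 -1.0094]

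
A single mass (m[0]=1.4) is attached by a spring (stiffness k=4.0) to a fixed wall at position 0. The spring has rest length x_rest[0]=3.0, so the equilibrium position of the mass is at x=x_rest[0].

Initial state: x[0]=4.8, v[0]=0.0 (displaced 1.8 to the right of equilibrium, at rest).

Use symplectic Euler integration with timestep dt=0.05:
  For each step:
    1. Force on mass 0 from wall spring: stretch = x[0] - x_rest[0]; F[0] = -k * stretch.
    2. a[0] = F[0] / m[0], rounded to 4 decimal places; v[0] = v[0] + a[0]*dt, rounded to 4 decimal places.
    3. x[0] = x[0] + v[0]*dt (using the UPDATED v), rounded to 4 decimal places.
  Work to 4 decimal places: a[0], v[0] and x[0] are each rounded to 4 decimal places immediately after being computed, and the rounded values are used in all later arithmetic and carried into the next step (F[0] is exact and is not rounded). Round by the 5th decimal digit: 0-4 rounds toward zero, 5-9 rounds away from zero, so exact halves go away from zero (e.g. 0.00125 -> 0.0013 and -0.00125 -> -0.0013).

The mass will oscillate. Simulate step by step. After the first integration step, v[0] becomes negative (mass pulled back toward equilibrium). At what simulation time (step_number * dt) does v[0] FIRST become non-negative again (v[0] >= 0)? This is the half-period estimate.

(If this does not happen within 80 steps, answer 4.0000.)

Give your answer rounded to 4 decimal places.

Step 0: x=[4.8000] v=[0.0000]
Step 1: x=[4.7871] v=[-0.2571]
Step 2: x=[4.7615] v=[-0.5124]
Step 3: x=[4.7233] v=[-0.7640]
Step 4: x=[4.6728] v=[-1.0102]
Step 5: x=[4.6103] v=[-1.2492]
Step 6: x=[4.5363] v=[-1.4792]
Step 7: x=[4.4514] v=[-1.6987]
Step 8: x=[4.3561] v=[-1.9060]
Step 9: x=[4.2511] v=[-2.0997]
Step 10: x=[4.1372] v=[-2.2784]
Step 11: x=[4.0152] v=[-2.4409]
Step 12: x=[3.8859] v=[-2.5859]
Step 13: x=[3.7503] v=[-2.7125]
Step 14: x=[3.6093] v=[-2.8197]
Step 15: x=[3.4640] v=[-2.9067]
Step 16: x=[3.3154] v=[-2.9730]
Step 17: x=[3.1645] v=[-3.0181]
Step 18: x=[3.0124] v=[-3.0416]
Step 19: x=[2.8602] v=[-3.0434]
Step 20: x=[2.7090] v=[-3.0234]
Step 21: x=[2.5599] v=[-2.9818]
Step 22: x=[2.4140] v=[-2.9189]
Step 23: x=[2.2722] v=[-2.8352]
Step 24: x=[2.1356] v=[-2.7312]
Step 25: x=[2.0052] v=[-2.6077]
Step 26: x=[1.8819] v=[-2.4656]
Step 27: x=[1.7666] v=[-2.3059]
Step 28: x=[1.6601] v=[-2.1297]
Step 29: x=[1.5632] v=[-1.9383]
Step 30: x=[1.4766] v=[-1.7330]
Step 31: x=[1.4008] v=[-1.5154]
Step 32: x=[1.3365] v=[-1.2869]
Step 33: x=[1.2840] v=[-1.0493]
Step 34: x=[1.2438] v=[-0.8042]
Step 35: x=[1.2161] v=[-0.5533]
Step 36: x=[1.2012] v=[-0.2985]
Step 37: x=[1.1991] v=[-0.0415]
Step 38: x=[1.2099] v=[0.2158]
First v>=0 after going negative at step 38, time=1.9000

Answer: 1.9000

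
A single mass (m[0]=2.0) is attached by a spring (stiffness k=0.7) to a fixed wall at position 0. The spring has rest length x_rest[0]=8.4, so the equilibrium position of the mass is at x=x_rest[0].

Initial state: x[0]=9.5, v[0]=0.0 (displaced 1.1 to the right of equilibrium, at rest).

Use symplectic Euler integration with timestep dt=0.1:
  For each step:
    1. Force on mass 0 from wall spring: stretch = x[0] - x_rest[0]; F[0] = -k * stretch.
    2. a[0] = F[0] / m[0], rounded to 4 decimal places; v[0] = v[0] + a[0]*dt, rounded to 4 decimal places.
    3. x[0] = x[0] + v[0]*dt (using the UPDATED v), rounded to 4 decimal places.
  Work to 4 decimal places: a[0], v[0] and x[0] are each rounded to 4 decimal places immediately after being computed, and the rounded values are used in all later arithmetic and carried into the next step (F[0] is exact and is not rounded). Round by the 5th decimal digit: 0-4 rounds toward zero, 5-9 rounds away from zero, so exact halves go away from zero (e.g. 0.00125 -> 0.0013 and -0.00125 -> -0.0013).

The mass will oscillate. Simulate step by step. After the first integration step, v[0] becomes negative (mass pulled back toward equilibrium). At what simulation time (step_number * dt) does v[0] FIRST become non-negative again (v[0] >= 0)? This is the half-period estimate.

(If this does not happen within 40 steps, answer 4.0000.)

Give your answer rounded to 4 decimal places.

Answer: 4.0000

Derivation:
Step 0: x=[9.5000] v=[0.0000]
Step 1: x=[9.4962] v=[-0.0385]
Step 2: x=[9.4885] v=[-0.0769]
Step 3: x=[9.4770] v=[-0.1150]
Step 4: x=[9.4617] v=[-0.1527]
Step 5: x=[9.4427] v=[-0.1899]
Step 6: x=[9.4201] v=[-0.2264]
Step 7: x=[9.3939] v=[-0.2621]
Step 8: x=[9.3642] v=[-0.2969]
Step 9: x=[9.3311] v=[-0.3307]
Step 10: x=[9.2948] v=[-0.3633]
Step 11: x=[9.2553] v=[-0.3946]
Step 12: x=[9.2129] v=[-0.4245]
Step 13: x=[9.1676] v=[-0.4530]
Step 14: x=[9.1196] v=[-0.4799]
Step 15: x=[9.0691] v=[-0.5051]
Step 16: x=[9.0163] v=[-0.5285]
Step 17: x=[8.9613] v=[-0.5501]
Step 18: x=[8.9043] v=[-0.5698]
Step 19: x=[8.8456] v=[-0.5875]
Step 20: x=[8.7853] v=[-0.6031]
Step 21: x=[8.7236] v=[-0.6166]
Step 22: x=[8.6608] v=[-0.6279]
Step 23: x=[8.5971] v=[-0.6370]
Step 24: x=[8.5327] v=[-0.6439]
Step 25: x=[8.4679] v=[-0.6485]
Step 26: x=[8.4028] v=[-0.6509]
Step 27: x=[8.3377] v=[-0.6510]
Step 28: x=[8.2728] v=[-0.6488]
Step 29: x=[8.2084] v=[-0.6444]
Step 30: x=[8.1446] v=[-0.6377]
Step 31: x=[8.0817] v=[-0.6288]
Step 32: x=[8.0199] v=[-0.6177]
Step 33: x=[7.9595] v=[-0.6044]
Step 34: x=[7.9006] v=[-0.5890]
Step 35: x=[7.8435] v=[-0.5715]
Step 36: x=[7.7883] v=[-0.5520]
Step 37: x=[7.7352] v=[-0.5306]
Step 38: x=[7.6845] v=[-0.5073]
Step 39: x=[7.6363] v=[-0.4823]
Step 40: x=[7.5907] v=[-0.4556]
v[0] did not become non-negative within 40 steps; using fallback time=4.0000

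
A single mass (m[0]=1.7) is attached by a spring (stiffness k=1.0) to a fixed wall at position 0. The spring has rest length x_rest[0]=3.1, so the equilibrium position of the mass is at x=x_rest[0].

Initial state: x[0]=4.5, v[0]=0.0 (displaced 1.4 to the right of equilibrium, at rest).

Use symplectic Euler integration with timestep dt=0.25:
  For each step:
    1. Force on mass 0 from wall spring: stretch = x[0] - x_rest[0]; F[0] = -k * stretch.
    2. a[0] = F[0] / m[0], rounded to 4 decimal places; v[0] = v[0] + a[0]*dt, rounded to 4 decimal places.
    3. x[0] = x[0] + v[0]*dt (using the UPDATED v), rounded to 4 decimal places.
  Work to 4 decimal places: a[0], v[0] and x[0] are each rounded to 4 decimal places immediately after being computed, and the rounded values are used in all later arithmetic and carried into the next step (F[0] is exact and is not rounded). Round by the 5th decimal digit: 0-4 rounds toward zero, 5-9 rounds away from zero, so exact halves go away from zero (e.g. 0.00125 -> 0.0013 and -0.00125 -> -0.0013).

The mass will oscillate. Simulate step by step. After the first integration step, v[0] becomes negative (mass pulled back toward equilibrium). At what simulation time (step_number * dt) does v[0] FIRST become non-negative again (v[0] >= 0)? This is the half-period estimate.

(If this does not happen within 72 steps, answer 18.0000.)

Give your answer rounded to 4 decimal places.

Step 0: x=[4.5000] v=[0.0000]
Step 1: x=[4.4485] v=[-0.2059]
Step 2: x=[4.3475] v=[-0.4042]
Step 3: x=[4.2006] v=[-0.5877]
Step 4: x=[4.0132] v=[-0.7496]
Step 5: x=[3.7922] v=[-0.8839]
Step 6: x=[3.5458] v=[-0.9857]
Step 7: x=[3.2830] v=[-1.0513]
Step 8: x=[3.0135] v=[-1.0782]
Step 9: x=[2.7471] v=[-1.0655]
Step 10: x=[2.4937] v=[-1.0136]
Step 11: x=[2.2626] v=[-0.9245]
Step 12: x=[2.0623] v=[-0.8014]
Step 13: x=[1.9001] v=[-0.6488]
Step 14: x=[1.7820] v=[-0.4724]
Step 15: x=[1.7124] v=[-0.2786]
Step 16: x=[1.6938] v=[-0.0746]
Step 17: x=[1.7269] v=[0.1322]
First v>=0 after going negative at step 17, time=4.2500

Answer: 4.2500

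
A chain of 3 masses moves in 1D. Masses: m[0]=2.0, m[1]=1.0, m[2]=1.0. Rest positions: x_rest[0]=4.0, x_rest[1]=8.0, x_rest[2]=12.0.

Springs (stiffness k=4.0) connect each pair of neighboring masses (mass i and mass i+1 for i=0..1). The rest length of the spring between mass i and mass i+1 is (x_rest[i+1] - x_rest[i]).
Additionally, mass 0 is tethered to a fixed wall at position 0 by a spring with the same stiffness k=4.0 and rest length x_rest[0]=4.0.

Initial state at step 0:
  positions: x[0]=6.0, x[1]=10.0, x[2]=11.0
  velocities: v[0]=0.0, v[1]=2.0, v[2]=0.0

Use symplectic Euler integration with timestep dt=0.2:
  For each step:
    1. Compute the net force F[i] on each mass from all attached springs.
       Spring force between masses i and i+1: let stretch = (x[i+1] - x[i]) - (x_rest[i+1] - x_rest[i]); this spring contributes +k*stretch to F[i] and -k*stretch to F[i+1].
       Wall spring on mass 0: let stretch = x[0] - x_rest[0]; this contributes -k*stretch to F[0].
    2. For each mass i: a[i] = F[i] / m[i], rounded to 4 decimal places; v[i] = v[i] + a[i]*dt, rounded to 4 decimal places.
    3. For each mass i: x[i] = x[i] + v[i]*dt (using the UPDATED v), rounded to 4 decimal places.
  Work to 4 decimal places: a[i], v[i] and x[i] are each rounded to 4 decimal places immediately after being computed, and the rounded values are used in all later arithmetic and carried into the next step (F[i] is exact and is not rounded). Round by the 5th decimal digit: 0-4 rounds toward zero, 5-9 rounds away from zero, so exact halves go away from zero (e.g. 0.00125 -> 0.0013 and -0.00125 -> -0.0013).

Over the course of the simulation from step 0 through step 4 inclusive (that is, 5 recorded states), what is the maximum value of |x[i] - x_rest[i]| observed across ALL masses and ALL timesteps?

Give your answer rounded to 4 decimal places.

Step 0: x=[6.0000 10.0000 11.0000] v=[0.0000 2.0000 0.0000]
Step 1: x=[5.8400 9.9200 11.4800] v=[-0.8000 -0.4000 2.4000]
Step 2: x=[5.5392 9.4368 12.3504] v=[-1.5040 -2.4160 4.3520]
Step 3: x=[5.1071 8.7962 13.3946] v=[-2.1606 -3.2032 5.2211]
Step 4: x=[4.5615 8.3010 14.3431] v=[-2.7278 -2.4758 4.7424]
Max displacement = 2.3431

Answer: 2.3431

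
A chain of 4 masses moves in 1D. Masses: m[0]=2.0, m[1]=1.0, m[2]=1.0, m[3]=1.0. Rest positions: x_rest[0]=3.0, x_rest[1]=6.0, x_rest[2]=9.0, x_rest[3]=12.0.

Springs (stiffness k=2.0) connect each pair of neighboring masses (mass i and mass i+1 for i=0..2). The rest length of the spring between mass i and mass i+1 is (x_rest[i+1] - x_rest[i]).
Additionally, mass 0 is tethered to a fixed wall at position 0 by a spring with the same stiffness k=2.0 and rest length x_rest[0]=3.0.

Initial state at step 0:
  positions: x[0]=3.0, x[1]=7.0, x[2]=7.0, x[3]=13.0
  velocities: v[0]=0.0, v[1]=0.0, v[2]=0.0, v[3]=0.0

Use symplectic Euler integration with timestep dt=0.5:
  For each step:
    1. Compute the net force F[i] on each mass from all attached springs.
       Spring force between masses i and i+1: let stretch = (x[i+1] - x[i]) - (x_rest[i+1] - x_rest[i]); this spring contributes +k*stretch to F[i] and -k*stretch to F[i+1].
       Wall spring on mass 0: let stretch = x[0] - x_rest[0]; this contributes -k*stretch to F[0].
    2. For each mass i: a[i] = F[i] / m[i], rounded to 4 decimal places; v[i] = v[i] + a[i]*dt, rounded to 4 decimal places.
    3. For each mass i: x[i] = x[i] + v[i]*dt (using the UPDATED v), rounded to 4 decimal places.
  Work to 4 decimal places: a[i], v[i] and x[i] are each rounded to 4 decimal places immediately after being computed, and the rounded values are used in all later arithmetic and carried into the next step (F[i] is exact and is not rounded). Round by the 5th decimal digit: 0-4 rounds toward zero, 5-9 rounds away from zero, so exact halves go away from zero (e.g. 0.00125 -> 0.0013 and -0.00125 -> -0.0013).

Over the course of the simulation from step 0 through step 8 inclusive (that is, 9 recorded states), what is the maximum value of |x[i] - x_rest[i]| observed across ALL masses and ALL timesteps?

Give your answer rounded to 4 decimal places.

Answer: 2.3300

Derivation:
Step 0: x=[3.0000 7.0000 7.0000 13.0000] v=[0.0000 0.0000 0.0000 0.0000]
Step 1: x=[3.2500 5.0000 10.0000 11.5000] v=[0.5000 -4.0000 6.0000 -3.0000]
Step 2: x=[3.1250 4.6250 11.2500 10.7500] v=[-0.2500 -0.7500 2.5000 -1.5000]
Step 3: x=[2.5938 6.8125 8.9375 11.7500] v=[-1.0625 4.3750 -4.6250 2.0000]
Step 4: x=[2.4688 7.9532 6.9688 12.8438] v=[-0.2501 2.2813 -3.9375 2.1875]
Step 5: x=[3.0977 5.8595 8.4298 12.5001] v=[1.2577 -4.1875 2.9219 -0.6875]
Step 6: x=[3.6426 3.6700 10.6408 11.6212] v=[1.0898 -4.3790 4.4219 -1.7578]
Step 7: x=[3.2837 4.9522 9.8566 11.7521] v=[-0.7178 2.5644 -1.5685 0.2618]
Step 8: x=[2.5210 7.8524 7.5679 12.4353] v=[-1.5254 5.8003 -4.5774 1.3663]
Max displacement = 2.3300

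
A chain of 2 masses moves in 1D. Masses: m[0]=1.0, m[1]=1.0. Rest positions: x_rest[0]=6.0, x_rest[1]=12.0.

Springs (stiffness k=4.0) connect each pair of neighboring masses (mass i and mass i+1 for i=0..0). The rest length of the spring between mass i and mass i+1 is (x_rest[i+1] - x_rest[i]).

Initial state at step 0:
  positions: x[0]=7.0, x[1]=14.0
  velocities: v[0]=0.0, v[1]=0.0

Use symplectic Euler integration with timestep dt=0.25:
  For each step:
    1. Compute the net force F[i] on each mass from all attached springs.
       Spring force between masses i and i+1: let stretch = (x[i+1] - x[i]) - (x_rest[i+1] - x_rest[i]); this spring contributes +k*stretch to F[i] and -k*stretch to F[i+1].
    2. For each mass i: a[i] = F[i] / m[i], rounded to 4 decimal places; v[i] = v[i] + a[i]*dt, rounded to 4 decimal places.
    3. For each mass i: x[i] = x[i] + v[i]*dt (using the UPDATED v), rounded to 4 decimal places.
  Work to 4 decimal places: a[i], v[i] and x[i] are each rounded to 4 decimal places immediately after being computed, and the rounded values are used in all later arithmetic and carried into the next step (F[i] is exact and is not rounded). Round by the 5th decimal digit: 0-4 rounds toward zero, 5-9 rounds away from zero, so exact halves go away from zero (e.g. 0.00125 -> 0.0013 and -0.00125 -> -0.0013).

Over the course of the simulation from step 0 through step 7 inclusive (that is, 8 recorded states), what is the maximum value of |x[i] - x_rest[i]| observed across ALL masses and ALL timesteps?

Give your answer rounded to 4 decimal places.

Step 0: x=[7.0000 14.0000] v=[0.0000 0.0000]
Step 1: x=[7.2500 13.7500] v=[1.0000 -1.0000]
Step 2: x=[7.6250 13.3750] v=[1.5000 -1.5000]
Step 3: x=[7.9375 13.0625] v=[1.2500 -1.2500]
Step 4: x=[8.0313 12.9688] v=[0.3750 -0.3750]
Step 5: x=[7.8594 13.1407] v=[-0.6875 0.6875]
Step 6: x=[7.5079 13.4923] v=[-1.4062 1.4062]
Step 7: x=[7.1525 13.8478] v=[-1.4218 1.4218]
Max displacement = 2.0313

Answer: 2.0313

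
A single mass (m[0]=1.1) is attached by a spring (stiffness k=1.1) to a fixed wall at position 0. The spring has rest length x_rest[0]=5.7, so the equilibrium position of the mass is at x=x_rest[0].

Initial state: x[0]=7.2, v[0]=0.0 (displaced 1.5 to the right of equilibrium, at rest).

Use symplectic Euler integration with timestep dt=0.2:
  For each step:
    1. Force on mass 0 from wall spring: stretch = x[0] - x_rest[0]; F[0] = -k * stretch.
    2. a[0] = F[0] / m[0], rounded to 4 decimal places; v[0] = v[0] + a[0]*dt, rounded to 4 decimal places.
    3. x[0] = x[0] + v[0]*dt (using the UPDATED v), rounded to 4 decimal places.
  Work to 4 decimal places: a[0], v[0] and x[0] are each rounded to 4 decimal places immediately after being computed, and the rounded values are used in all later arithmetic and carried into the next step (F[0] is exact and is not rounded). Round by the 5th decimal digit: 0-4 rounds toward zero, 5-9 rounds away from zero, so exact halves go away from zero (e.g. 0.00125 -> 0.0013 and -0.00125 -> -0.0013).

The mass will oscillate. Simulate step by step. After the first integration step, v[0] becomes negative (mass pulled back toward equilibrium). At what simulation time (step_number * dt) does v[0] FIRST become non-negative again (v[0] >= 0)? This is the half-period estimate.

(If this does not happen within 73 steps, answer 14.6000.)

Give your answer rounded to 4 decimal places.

Answer: 3.2000

Derivation:
Step 0: x=[7.2000] v=[0.0000]
Step 1: x=[7.1400] v=[-0.3000]
Step 2: x=[7.0224] v=[-0.5880]
Step 3: x=[6.8519] v=[-0.8525]
Step 4: x=[6.6353] v=[-1.0829]
Step 5: x=[6.3813] v=[-1.2700]
Step 6: x=[6.1000] v=[-1.4063]
Step 7: x=[5.8027] v=[-1.4863]
Step 8: x=[5.5013] v=[-1.5068]
Step 9: x=[5.2079] v=[-1.4671]
Step 10: x=[4.9342] v=[-1.3687]
Step 11: x=[4.6911] v=[-1.2155]
Step 12: x=[4.4884] v=[-1.0137]
Step 13: x=[4.3341] v=[-0.7714]
Step 14: x=[4.2345] v=[-0.4982]
Step 15: x=[4.1935] v=[-0.2051]
Step 16: x=[4.2127] v=[0.0962]
First v>=0 after going negative at step 16, time=3.2000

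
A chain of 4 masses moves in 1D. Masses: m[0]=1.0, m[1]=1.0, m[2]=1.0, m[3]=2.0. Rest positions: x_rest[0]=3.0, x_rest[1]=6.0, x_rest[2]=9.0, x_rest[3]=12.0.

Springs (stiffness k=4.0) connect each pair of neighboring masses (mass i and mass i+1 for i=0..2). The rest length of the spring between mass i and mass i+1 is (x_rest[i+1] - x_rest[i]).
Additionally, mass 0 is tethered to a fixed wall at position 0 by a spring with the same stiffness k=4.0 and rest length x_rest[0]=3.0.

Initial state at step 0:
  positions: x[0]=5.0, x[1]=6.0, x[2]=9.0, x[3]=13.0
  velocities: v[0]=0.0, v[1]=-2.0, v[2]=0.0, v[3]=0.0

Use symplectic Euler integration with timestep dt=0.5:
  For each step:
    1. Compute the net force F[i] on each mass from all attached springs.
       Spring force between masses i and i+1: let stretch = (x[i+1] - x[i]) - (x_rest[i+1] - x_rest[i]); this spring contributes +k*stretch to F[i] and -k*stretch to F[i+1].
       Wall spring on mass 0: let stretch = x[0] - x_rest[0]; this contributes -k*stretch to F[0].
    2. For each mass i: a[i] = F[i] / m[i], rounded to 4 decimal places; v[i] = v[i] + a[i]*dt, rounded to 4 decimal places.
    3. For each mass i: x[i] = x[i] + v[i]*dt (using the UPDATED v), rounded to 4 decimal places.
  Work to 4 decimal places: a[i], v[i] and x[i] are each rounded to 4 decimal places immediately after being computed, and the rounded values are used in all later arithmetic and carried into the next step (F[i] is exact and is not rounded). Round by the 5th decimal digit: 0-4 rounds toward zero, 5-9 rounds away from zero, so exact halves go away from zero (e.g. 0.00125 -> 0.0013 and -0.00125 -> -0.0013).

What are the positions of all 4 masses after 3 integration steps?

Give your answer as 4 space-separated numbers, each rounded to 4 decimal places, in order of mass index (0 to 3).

Step 0: x=[5.0000 6.0000 9.0000 13.0000] v=[0.0000 -2.0000 0.0000 0.0000]
Step 1: x=[1.0000 7.0000 10.0000 12.5000] v=[-8.0000 2.0000 2.0000 -1.0000]
Step 2: x=[2.0000 5.0000 10.5000 12.2500] v=[2.0000 -4.0000 1.0000 -0.5000]
Step 3: x=[4.0000 5.5000 7.2500 12.6250] v=[4.0000 1.0000 -6.5000 0.7500]

Answer: 4.0000 5.5000 7.2500 12.6250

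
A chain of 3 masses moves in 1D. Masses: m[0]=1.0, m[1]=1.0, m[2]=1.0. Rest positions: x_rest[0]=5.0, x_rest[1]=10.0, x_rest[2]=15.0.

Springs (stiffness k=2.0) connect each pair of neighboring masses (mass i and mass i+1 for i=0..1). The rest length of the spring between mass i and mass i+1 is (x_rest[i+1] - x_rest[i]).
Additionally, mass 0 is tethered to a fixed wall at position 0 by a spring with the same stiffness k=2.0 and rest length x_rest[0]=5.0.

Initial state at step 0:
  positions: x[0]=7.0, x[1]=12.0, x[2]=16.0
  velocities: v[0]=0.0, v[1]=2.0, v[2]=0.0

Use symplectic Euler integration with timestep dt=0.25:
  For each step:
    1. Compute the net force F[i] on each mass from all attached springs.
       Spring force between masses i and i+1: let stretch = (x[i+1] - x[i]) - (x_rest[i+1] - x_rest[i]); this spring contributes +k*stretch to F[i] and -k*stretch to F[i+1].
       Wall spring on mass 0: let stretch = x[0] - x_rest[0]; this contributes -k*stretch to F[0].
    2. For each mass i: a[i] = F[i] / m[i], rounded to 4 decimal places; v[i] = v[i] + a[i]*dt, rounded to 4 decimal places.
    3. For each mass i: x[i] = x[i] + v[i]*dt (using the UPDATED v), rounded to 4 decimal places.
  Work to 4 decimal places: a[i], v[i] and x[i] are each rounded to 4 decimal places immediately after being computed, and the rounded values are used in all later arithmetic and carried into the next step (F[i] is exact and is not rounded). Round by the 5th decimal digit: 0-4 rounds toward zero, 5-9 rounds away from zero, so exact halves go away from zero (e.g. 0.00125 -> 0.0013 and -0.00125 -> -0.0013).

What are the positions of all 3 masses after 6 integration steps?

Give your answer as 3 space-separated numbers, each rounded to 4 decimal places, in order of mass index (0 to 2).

Answer: 5.1786 10.9599 18.0457

Derivation:
Step 0: x=[7.0000 12.0000 16.0000] v=[0.0000 2.0000 0.0000]
Step 1: x=[6.7500 12.3750 16.1250] v=[-1.0000 1.5000 0.5000]
Step 2: x=[6.3594 12.5156 16.4063] v=[-1.5625 0.5625 1.1250]
Step 3: x=[5.9434 12.3730 16.8262] v=[-1.6641 -0.5703 1.6797]
Step 4: x=[5.5882 11.9834 17.3145] v=[-1.4210 -1.5585 1.9531]
Step 5: x=[5.3338 11.4608 17.7614] v=[-1.0175 -2.0906 1.7876]
Step 6: x=[5.1786 10.9599 18.0457] v=[-0.6209 -2.0038 1.1373]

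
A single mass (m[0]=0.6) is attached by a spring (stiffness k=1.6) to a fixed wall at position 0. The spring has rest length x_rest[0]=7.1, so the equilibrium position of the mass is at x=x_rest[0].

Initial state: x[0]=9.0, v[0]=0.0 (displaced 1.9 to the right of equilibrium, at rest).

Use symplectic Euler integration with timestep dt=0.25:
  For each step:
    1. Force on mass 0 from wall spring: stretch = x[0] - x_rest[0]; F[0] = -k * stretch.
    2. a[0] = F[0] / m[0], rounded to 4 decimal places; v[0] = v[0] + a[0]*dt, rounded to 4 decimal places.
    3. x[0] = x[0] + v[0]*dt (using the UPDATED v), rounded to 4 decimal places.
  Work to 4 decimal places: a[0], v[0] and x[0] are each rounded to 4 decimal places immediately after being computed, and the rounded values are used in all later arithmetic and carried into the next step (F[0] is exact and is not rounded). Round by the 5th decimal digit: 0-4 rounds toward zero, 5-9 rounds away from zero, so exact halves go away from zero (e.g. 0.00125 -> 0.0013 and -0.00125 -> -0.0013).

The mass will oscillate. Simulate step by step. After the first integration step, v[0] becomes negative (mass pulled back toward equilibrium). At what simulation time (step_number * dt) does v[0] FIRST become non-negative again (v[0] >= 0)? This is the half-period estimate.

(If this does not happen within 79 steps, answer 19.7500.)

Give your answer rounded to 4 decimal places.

Step 0: x=[9.0000] v=[0.0000]
Step 1: x=[8.6833] v=[-1.2667]
Step 2: x=[8.1028] v=[-2.3222]
Step 3: x=[7.3551] v=[-2.9907]
Step 4: x=[6.5649] v=[-3.1608]
Step 5: x=[5.8639] v=[-2.8041]
Step 6: x=[5.3689] v=[-1.9800]
Step 7: x=[5.1624] v=[-0.8259]
Step 8: x=[5.2789] v=[0.4658]
First v>=0 after going negative at step 8, time=2.0000

Answer: 2.0000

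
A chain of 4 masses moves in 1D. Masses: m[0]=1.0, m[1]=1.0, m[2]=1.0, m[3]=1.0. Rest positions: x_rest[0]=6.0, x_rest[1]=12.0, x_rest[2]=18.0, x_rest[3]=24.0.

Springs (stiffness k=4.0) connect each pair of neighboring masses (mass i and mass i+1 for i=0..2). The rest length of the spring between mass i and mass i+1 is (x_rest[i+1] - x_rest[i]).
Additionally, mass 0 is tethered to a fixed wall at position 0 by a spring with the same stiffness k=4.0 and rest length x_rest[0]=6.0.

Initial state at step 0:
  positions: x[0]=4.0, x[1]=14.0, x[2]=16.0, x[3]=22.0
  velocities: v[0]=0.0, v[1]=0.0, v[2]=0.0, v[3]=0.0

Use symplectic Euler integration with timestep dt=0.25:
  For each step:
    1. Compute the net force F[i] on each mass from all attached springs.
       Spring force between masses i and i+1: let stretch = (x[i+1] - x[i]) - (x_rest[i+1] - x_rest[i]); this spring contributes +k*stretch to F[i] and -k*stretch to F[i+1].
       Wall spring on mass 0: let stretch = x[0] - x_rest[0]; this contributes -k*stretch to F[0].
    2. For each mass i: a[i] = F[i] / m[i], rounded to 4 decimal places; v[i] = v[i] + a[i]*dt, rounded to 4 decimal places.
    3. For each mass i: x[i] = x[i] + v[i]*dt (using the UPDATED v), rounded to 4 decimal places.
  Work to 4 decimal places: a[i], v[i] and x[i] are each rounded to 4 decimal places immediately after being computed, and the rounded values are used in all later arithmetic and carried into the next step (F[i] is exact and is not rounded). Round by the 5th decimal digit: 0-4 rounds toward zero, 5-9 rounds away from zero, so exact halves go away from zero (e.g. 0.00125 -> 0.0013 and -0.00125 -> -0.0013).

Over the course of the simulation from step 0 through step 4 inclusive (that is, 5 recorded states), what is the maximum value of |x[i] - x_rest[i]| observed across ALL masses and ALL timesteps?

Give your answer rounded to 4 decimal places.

Step 0: x=[4.0000 14.0000 16.0000 22.0000] v=[0.0000 0.0000 0.0000 0.0000]
Step 1: x=[5.5000 12.0000 17.0000 22.0000] v=[6.0000 -8.0000 4.0000 0.0000]
Step 2: x=[7.2500 9.6250 18.0000 22.2500] v=[7.0000 -9.5000 4.0000 1.0000]
Step 3: x=[7.7813 8.7500 17.9688 22.9375] v=[2.1250 -3.5000 -0.1250 2.7500]
Step 4: x=[6.6094 9.9375 16.8750 23.8828] v=[-4.6876 4.7501 -4.3751 3.7813]
Max displacement = 3.2500

Answer: 3.2500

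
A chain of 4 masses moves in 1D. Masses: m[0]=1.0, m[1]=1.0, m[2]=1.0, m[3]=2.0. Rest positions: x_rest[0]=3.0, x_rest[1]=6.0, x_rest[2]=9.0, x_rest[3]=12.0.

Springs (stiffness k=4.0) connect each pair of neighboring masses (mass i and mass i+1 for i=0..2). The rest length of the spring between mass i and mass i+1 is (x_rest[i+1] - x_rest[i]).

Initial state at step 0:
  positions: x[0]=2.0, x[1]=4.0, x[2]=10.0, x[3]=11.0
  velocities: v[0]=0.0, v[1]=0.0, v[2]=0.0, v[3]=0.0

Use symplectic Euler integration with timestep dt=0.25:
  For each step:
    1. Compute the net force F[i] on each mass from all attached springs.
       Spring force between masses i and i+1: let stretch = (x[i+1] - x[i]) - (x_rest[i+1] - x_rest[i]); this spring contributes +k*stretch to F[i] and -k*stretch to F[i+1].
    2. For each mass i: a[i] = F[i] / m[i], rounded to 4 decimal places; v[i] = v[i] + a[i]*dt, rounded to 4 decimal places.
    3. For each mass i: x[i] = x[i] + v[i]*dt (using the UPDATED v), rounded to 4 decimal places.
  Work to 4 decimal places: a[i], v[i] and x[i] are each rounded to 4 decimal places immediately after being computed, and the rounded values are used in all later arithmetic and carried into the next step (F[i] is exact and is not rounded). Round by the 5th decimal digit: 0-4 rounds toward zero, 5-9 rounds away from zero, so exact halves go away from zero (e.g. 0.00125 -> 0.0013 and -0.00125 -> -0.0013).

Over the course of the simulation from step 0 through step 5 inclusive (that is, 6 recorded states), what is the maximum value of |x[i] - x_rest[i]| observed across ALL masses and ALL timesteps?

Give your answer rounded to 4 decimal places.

Answer: 2.5469

Derivation:
Step 0: x=[2.0000 4.0000 10.0000 11.0000] v=[0.0000 0.0000 0.0000 0.0000]
Step 1: x=[1.7500 5.0000 8.7500 11.2500] v=[-1.0000 4.0000 -5.0000 1.0000]
Step 2: x=[1.5625 6.1250 7.1875 11.5625] v=[-0.7500 4.5000 -6.2500 1.2500]
Step 3: x=[1.7656 6.3750 6.4531 11.7031] v=[0.8125 1.0000 -2.9375 0.5625]
Step 4: x=[2.3711 5.4922 7.0117 11.5625] v=[2.4219 -3.5313 2.2344 -0.5625]
Step 5: x=[3.0069 4.2090 8.3281 11.2280] v=[2.5430 -5.1329 5.2657 -1.3379]
Max displacement = 2.5469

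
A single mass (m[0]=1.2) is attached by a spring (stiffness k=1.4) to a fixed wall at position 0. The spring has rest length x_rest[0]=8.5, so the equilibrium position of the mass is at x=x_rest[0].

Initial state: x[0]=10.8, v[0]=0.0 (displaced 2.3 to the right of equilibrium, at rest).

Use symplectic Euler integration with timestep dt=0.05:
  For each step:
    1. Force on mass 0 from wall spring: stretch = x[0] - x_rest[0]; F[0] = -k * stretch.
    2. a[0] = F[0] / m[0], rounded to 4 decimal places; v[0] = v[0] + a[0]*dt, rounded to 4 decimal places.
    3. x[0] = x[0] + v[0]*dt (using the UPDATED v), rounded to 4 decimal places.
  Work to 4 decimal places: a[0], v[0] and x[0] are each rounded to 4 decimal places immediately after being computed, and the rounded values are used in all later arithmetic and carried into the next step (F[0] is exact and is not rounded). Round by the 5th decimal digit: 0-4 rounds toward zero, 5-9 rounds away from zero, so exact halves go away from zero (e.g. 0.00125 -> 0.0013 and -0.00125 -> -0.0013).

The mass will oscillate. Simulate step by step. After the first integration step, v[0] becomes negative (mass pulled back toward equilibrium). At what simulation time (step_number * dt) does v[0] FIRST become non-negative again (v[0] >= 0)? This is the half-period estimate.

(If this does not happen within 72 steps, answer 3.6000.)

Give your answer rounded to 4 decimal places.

Step 0: x=[10.8000] v=[0.0000]
Step 1: x=[10.7933] v=[-0.1342]
Step 2: x=[10.7799] v=[-0.2680]
Step 3: x=[10.7599] v=[-0.4010]
Step 4: x=[10.7333] v=[-0.5328]
Step 5: x=[10.7001] v=[-0.6631]
Step 6: x=[10.6605] v=[-0.7914]
Step 7: x=[10.6146] v=[-0.9174]
Step 8: x=[10.5626] v=[-1.0408]
Step 9: x=[10.5045] v=[-1.1611]
Step 10: x=[10.4406] v=[-1.2780]
Step 11: x=[10.3710] v=[-1.3912]
Step 12: x=[10.2960] v=[-1.5003]
Step 13: x=[10.2157] v=[-1.6051]
Step 14: x=[10.1304] v=[-1.7052]
Step 15: x=[10.0404] v=[-1.8003]
Step 16: x=[9.9459] v=[-1.8902]
Step 17: x=[9.8472] v=[-1.9745]
Step 18: x=[9.7445] v=[-2.0531]
Step 19: x=[9.6382] v=[-2.1257]
Step 20: x=[9.5286] v=[-2.1921]
Step 21: x=[9.4160] v=[-2.2521]
Step 22: x=[9.3007] v=[-2.3055]
Step 23: x=[9.1831] v=[-2.3522]
Step 24: x=[9.0635] v=[-2.3921]
Step 25: x=[8.9423] v=[-2.4250]
Step 26: x=[8.8198] v=[-2.4508]
Step 27: x=[8.6963] v=[-2.4695]
Step 28: x=[8.5723] v=[-2.4810]
Step 29: x=[8.4480] v=[-2.4852]
Step 30: x=[8.3239] v=[-2.4822]
Step 31: x=[8.2003] v=[-2.4719]
Step 32: x=[8.0776] v=[-2.4544]
Step 33: x=[7.9561] v=[-2.4298]
Step 34: x=[7.8362] v=[-2.3981]
Step 35: x=[7.7182] v=[-2.3594]
Step 36: x=[7.6025] v=[-2.3138]
Step 37: x=[7.4894] v=[-2.2614]
Step 38: x=[7.3793] v=[-2.2025]
Step 39: x=[7.2724] v=[-2.1371]
Step 40: x=[7.1691] v=[-2.0655]
Step 41: x=[7.0697] v=[-1.9879]
Step 42: x=[6.9745] v=[-1.9045]
Step 43: x=[6.8837] v=[-1.8155]
Step 44: x=[6.7976] v=[-1.7212]
Step 45: x=[6.7165] v=[-1.6219]
Step 46: x=[6.6406] v=[-1.5179]
Step 47: x=[6.5701] v=[-1.4094]
Step 48: x=[6.5053] v=[-1.2968]
Step 49: x=[6.4463] v=[-1.1804]
Step 50: x=[6.3933] v=[-1.0606]
Step 51: x=[6.3464] v=[-0.9377]
Step 52: x=[6.3058] v=[-0.8121]
Step 53: x=[6.2716] v=[-0.6841]
Step 54: x=[6.2439] v=[-0.5541]
Step 55: x=[6.2228] v=[-0.4225]
Step 56: x=[6.2083] v=[-0.2897]
Step 57: x=[6.2005] v=[-0.1560]
Step 58: x=[6.1994] v=[-0.0219]
Step 59: x=[6.2050] v=[0.1123]
First v>=0 after going negative at step 59, time=2.9500

Answer: 2.9500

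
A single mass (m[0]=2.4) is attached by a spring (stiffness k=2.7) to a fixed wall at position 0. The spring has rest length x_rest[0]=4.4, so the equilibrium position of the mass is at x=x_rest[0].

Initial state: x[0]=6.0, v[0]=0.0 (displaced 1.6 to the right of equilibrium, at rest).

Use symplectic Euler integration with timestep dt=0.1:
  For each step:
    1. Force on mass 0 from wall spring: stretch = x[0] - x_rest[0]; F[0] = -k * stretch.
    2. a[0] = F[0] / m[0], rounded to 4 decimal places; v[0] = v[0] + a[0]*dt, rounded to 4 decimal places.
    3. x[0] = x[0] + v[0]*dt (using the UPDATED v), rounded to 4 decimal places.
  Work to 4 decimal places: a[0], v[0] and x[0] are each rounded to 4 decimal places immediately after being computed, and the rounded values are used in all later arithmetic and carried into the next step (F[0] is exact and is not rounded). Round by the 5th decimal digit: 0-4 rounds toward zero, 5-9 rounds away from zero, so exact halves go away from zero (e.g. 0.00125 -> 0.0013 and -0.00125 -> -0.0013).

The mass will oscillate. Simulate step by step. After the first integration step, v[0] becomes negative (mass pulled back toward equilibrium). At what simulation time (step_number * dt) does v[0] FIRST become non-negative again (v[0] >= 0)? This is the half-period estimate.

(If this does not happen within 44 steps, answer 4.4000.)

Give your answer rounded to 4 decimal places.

Step 0: x=[6.0000] v=[0.0000]
Step 1: x=[5.9820] v=[-0.1800]
Step 2: x=[5.9462] v=[-0.3580]
Step 3: x=[5.8930] v=[-0.5320]
Step 4: x=[5.8230] v=[-0.7000]
Step 5: x=[5.7370] v=[-0.8601]
Step 6: x=[5.6360] v=[-1.0105]
Step 7: x=[5.5210] v=[-1.1496]
Step 8: x=[5.3934] v=[-1.2757]
Step 9: x=[5.2547] v=[-1.3875]
Step 10: x=[5.1063] v=[-1.4837]
Step 11: x=[4.9500] v=[-1.5632]
Step 12: x=[4.7875] v=[-1.6251]
Step 13: x=[4.6206] v=[-1.6687]
Step 14: x=[4.4513] v=[-1.6935]
Step 15: x=[4.2814] v=[-1.6993]
Step 16: x=[4.1128] v=[-1.6860]
Step 17: x=[3.9474] v=[-1.6537]
Step 18: x=[3.7871] v=[-1.6028]
Step 19: x=[3.6337] v=[-1.5339]
Step 20: x=[3.4889] v=[-1.4477]
Step 21: x=[3.3544] v=[-1.3452]
Step 22: x=[3.2316] v=[-1.2276]
Step 23: x=[3.1220] v=[-1.0962]
Step 24: x=[3.0268] v=[-0.9524]
Step 25: x=[2.9470] v=[-0.7979]
Step 26: x=[2.8836] v=[-0.6344]
Step 27: x=[2.8372] v=[-0.4638]
Step 28: x=[2.8084] v=[-0.2880]
Step 29: x=[2.7975] v=[-0.1089]
Step 30: x=[2.8046] v=[0.0714]
First v>=0 after going negative at step 30, time=3.0000

Answer: 3.0000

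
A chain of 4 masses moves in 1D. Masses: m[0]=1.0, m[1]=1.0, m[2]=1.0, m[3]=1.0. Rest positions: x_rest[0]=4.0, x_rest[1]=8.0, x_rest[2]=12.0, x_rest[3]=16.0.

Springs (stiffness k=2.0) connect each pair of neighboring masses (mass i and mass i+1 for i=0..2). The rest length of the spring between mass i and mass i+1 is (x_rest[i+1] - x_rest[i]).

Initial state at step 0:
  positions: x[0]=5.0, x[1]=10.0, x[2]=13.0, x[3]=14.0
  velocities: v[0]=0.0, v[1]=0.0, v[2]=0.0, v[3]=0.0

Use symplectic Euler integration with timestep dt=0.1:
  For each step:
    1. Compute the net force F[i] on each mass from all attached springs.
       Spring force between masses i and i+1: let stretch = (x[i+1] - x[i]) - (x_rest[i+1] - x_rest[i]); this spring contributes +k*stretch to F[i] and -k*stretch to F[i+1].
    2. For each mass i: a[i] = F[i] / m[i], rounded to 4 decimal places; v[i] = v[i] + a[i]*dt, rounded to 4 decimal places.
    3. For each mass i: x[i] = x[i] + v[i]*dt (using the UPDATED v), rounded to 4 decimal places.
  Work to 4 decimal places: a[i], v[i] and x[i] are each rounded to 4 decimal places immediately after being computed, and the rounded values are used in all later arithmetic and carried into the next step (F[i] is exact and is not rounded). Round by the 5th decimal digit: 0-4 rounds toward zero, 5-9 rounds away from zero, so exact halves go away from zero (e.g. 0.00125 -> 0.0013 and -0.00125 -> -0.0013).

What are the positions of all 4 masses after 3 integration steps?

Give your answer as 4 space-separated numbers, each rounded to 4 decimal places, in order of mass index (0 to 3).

Answer: 5.1141 9.7660 12.7699 14.3501

Derivation:
Step 0: x=[5.0000 10.0000 13.0000 14.0000] v=[0.0000 0.0000 0.0000 0.0000]
Step 1: x=[5.0200 9.9600 12.9600 14.0600] v=[0.2000 -0.4000 -0.4000 0.6000]
Step 2: x=[5.0588 9.8812 12.8820 14.1780] v=[0.3880 -0.7880 -0.7800 1.1800]
Step 3: x=[5.1141 9.7660 12.7699 14.3501] v=[0.5525 -1.1523 -1.1210 1.7208]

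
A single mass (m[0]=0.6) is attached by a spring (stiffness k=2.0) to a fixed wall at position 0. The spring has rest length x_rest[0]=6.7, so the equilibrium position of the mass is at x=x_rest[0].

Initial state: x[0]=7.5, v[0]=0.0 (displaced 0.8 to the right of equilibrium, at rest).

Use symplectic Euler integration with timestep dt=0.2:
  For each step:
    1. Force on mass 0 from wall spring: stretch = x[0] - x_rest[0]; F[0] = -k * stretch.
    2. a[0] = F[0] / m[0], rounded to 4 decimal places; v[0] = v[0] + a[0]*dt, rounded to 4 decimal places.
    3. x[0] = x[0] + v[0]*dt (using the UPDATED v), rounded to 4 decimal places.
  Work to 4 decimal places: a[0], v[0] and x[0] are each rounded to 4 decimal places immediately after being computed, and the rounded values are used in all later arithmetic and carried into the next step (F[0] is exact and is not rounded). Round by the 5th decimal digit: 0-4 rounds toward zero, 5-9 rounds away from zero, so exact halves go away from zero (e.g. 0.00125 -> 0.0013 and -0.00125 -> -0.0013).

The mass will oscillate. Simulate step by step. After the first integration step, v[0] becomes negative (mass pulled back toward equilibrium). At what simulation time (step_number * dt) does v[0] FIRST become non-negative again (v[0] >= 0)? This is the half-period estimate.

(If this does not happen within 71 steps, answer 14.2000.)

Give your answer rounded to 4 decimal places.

Step 0: x=[7.5000] v=[0.0000]
Step 1: x=[7.3933] v=[-0.5333]
Step 2: x=[7.1942] v=[-0.9955]
Step 3: x=[6.9292] v=[-1.3250]
Step 4: x=[6.6336] v=[-1.4778]
Step 5: x=[6.3469] v=[-1.4335]
Step 6: x=[6.1073] v=[-1.1981]
Step 7: x=[5.9467] v=[-0.8030]
Step 8: x=[5.8865] v=[-0.3008]
Step 9: x=[5.9348] v=[0.2415]
First v>=0 after going negative at step 9, time=1.8000

Answer: 1.8000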